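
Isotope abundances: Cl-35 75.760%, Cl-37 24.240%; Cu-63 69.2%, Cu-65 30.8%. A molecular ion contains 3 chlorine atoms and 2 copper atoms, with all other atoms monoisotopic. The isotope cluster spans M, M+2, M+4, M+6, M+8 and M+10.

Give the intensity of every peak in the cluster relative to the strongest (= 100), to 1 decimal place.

54.1 : 100.0 : 73.5 : 26.8 : 4.9 : 0.4

Chlorine pattern (n=3): 0.4348304 : 0.41738208 : 0.13354464 : 0.01424288
Copper pattern (n=2): 0.478864 : 0.426272 : 0.094864
Convolve the two distributions (both contribute in 2-u steps):
  M: 0.4348304×0.478864 = 0.208225
  M+2: 0.4348304×0.426272 + 0.41738208×0.478864 = 0.385225
  M+4: 0.4348304×0.094864 + 0.41738208×0.426272 + 0.13354464×0.478864 = 0.283118
  M+6: 0.41738208×0.094864 + 0.13354464×0.426272 + 0.01424288×0.478864 = 0.103341
  M+8: 0.13354464×0.094864 + 0.01424288×0.426272 = 0.018740
  M+10: 0.01424288×0.094864 = 0.001351
Scale to base peak (0.385225) = 100: 54.1 : 100.0 : 73.5 : 26.8 : 4.9 : 0.4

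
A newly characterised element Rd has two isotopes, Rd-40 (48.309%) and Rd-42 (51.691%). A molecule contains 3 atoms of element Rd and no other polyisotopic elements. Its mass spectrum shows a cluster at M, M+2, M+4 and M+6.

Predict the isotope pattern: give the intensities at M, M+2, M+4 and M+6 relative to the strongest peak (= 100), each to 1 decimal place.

29.1 : 93.5 : 100.0 : 35.7

Each Rd atom is independently Rd-40 (p = 0.48309) or Rd-42 (q = 0.51691); the cluster is the binomial expansion (p + q)^3.
P(M) = 0.48309^3 = 0.112742
P(M+2) = 3 × 0.48309^2 × 0.51691^1 = 0.361903
P(M+4) = 3 × 0.48309^1 × 0.51691^2 = 0.387239
P(M+6) = 0.51691^3 = 0.138116
The M+4 peak is largest (0.387239); scaling to 100 gives 29.1 : 93.5 : 100.0 : 35.7.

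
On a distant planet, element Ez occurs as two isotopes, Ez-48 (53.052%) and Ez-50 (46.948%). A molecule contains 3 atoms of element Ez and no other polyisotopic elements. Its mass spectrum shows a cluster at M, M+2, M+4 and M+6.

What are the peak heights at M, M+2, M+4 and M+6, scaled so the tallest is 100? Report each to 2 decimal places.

37.67 : 100.00 : 88.49 : 26.10

The 3 Ez atoms are independent, so intensities follow the terms of (0.53052 + 0.46948)^3.
P(M) = 0.53052^3 = 0.149316
P(M+2) = 3 × 0.53052^2 × 0.46948^1 = 0.396408
P(M+4) = 3 × 0.53052^1 × 0.46948^2 = 0.350798
P(M+6) = 0.46948^3 = 0.103479
The M+2 peak is largest (0.396408); scaling to 100 gives 37.67 : 100.00 : 88.49 : 26.10.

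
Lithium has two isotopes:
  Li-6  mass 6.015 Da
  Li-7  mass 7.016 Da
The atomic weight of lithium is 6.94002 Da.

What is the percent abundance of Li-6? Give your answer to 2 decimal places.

With x = fraction of Li-6 (so Li-7 is 1 − x):
6.015·x + 7.016·(1 − x) = 6.94002
(6.015 − 7.016)·x = 6.94002 − 7.016
x = -0.07598 / -1.001 = 0.07590 → 7.59% Li-6, 92.41% Li-7.

7.59%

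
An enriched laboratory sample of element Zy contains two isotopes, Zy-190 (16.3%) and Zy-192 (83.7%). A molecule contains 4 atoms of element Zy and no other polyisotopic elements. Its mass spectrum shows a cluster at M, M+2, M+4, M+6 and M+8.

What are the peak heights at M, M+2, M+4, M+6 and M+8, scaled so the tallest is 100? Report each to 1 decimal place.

The 4 Zy atoms are independent, so intensities follow the terms of (0.163 + 0.837)^4.
P(M) = 0.163^4 = 0.000706
P(M+2) = 4 × 0.163^3 × 0.837^1 = 0.014499
P(M+4) = 6 × 0.163^2 × 0.837^2 = 0.111681
P(M+6) = 4 × 0.163^1 × 0.837^3 = 0.382317
P(M+8) = 0.837^4 = 0.490797
The M+8 peak is largest (0.490797); scaling to 100 gives 0.1 : 3.0 : 22.8 : 77.9 : 100.0.

0.1 : 3.0 : 22.8 : 77.9 : 100.0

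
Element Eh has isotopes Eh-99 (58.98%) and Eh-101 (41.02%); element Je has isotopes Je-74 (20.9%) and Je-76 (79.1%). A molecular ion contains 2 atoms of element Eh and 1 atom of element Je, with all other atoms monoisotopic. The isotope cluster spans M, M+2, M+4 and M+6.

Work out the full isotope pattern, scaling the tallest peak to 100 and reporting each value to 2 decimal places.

17.40 : 90.04 : 100.00 : 31.85

Element Eh pattern (n=2): 0.34786404 : 0.48387192 : 0.16826404
Element Je pattern (n=1): 0.2090 : 0.7910
Convolve the two distributions (both contribute in 2-u steps):
  M: 0.34786404×0.2090 = 0.072704
  M+2: 0.34786404×0.7910 + 0.48387192×0.2090 = 0.376290
  M+4: 0.48387192×0.7910 + 0.16826404×0.2090 = 0.417910
  M+6: 0.16826404×0.7910 = 0.133097
Scale to base peak (0.417910) = 100: 17.40 : 90.04 : 100.00 : 31.85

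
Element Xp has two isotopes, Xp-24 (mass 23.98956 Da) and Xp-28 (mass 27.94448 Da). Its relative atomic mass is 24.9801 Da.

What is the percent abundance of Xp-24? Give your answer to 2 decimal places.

74.95%

Let x be the fractional abundance of Xp-24; then Xp-28 has abundance 1 − x.
23.98956·x + 27.94448·(1 − x) = 24.9801
(23.98956 − 27.94448)·x = 24.9801 − 27.94448
x = -2.96438 / -3.95492 = 0.74954 → 74.95% Xp-24, 25.05% Xp-28.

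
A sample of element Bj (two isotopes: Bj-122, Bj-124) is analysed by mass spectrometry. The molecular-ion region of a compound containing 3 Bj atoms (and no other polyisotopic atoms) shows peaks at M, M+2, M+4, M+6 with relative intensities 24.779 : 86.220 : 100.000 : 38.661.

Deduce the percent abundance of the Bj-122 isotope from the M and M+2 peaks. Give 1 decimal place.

46.3%

If p is the fraction of Bj that is Bj-122, then I(M+2)/I(M) = [C(3,1)·p^2·(1−p)] / p^3 = 3·(1−p)/p = 86.220/24.779 = 3.4796
(1−p)/p = 3.4796/3 = 1.1599  ⇒  p = 1/(1 + 1.1599) = 0.4630
Bj-122: 46.3%, Bj-124: 53.7%.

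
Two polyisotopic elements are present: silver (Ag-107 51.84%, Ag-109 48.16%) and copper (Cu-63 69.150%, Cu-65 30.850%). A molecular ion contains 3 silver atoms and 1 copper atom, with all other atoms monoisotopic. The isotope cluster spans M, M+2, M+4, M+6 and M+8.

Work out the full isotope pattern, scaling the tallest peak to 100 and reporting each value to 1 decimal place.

26.1 : 84.4 : 100.0 : 51.1 : 9.3

Silver pattern (n=3): 0.13931407 : 0.38827347 : 0.36071085 : 0.11170161
Copper pattern (n=1): 0.6915 : 0.3085
Convolve the two distributions (both contribute in 2-u steps):
  M: 0.13931407×0.6915 = 0.096336
  M+2: 0.13931407×0.3085 + 0.38827347×0.6915 = 0.311469
  M+4: 0.38827347×0.3085 + 0.36071085×0.6915 = 0.369214
  M+6: 0.36071085×0.3085 + 0.11170161×0.6915 = 0.188521
  M+8: 0.11170161×0.3085 = 0.034460
Scale to base peak (0.369214) = 100: 26.1 : 84.4 : 100.0 : 51.1 : 9.3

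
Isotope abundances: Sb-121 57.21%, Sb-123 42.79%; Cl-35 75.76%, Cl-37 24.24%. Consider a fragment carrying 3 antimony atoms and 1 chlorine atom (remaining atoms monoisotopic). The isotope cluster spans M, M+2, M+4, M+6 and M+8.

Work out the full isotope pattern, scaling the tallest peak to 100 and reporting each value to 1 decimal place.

39.0 : 100.0 : 93.5 : 37.3 : 5.2

Antimony pattern (n=3): 0.18724742 : 0.42015297 : 0.3142518 : 0.07834781
Chlorine pattern (n=1): 0.7576 : 0.2424
Convolve the two distributions (both contribute in 2-u steps):
  M: 0.18724742×0.7576 = 0.141859
  M+2: 0.18724742×0.2424 + 0.42015297×0.7576 = 0.363697
  M+4: 0.42015297×0.2424 + 0.3142518×0.7576 = 0.339922
  M+6: 0.3142518×0.2424 + 0.07834781×0.7576 = 0.135531
  M+8: 0.07834781×0.2424 = 0.018992
Scale to base peak (0.363697) = 100: 39.0 : 100.0 : 93.5 : 37.3 : 5.2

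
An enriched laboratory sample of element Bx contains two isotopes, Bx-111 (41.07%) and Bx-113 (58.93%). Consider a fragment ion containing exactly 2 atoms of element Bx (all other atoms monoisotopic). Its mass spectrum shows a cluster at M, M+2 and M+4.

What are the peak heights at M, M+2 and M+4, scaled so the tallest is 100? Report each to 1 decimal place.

34.8 : 100.0 : 71.7

The 2 Bx atoms are independent, so intensities follow the terms of (0.4107 + 0.5893)^2.
P(M) = 0.4107^2 = 0.168674
P(M+2) = 2 × 0.4107^1 × 0.5893^1 = 0.484051
P(M+4) = 0.5893^2 = 0.347274
The M+2 peak is largest (0.484051); scaling to 100 gives 34.8 : 100.0 : 71.7.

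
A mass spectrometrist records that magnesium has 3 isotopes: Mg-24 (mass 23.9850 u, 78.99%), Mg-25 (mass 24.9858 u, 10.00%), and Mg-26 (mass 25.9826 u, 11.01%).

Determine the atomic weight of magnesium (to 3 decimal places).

The abundance-weighted mean is 0.7899 × 23.9850 + 0.1000 × 24.9858 + 0.1101 × 25.9826
= 18.94575 + 2.49858 + 2.86068 = 24.30501 u

24.305 u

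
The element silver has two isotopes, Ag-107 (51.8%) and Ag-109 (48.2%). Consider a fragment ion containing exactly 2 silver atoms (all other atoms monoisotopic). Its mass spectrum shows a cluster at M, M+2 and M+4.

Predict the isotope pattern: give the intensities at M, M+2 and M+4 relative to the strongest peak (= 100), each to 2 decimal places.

53.73 : 100.00 : 46.53

The 2 Ag atoms are independent, so intensities follow the terms of (0.518 + 0.482)^2.
P(M) = 0.518^2 = 0.268324
P(M+2) = 2 × 0.518^1 × 0.482^1 = 0.499352
P(M+4) = 0.482^2 = 0.232324
The M+2 peak is largest (0.499352); scaling to 100 gives 53.73 : 100.00 : 46.53.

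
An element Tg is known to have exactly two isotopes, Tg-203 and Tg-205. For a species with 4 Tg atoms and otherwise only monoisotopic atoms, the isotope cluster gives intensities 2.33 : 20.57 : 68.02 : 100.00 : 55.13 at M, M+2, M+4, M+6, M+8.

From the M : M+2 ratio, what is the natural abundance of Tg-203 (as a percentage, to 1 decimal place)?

31.2%

Let p = fractional abundance of Tg-203. I(M+2)/I(M) = [C(4,1)·p^3·(1−p)] / p^4 = 4·(1−p)/p = 20.57/2.33 = 8.8283
(1−p)/p = 8.8283/4 = 2.2071  ⇒  p = 1/(1 + 2.2071) = 0.3118
Tg-203: 31.2%, Tg-205: 68.8%.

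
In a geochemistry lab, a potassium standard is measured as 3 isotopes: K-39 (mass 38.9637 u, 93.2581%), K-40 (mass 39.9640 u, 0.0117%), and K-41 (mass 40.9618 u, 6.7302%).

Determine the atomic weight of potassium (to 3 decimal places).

The abundance-weighted mean is 0.932581 × 38.9637 + 0.000117 × 39.9640 + 0.067302 × 40.9618
= 36.33681 + 0.00468 + 2.75681 = 39.09830 u

39.098 u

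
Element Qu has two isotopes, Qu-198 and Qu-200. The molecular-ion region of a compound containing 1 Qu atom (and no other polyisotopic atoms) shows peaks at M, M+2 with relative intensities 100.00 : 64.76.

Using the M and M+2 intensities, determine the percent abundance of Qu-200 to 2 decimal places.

Write p for the Qu-198 fraction. I(M+2)/I(M) = [C(1,1)·p^0·(1−p)] / p^1 = 1·(1−p)/p = 64.76/100.00 = 0.6476
(1−p)/p = 0.6476/1 = 0.6476  ⇒  p = 1/(1 + 0.6476) = 0.6069
Qu-198: 60.69%, Qu-200: 39.31%.

39.31%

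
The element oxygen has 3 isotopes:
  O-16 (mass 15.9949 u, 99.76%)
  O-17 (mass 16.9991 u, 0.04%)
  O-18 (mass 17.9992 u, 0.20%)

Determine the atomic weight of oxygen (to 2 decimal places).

Ar = Σ fᵢ·mᵢ = 0.9976 × 15.9949 + 0.0004 × 16.9991 + 0.0020 × 17.9992
= 15.95651 + 0.00680 + 0.03600 = 15.99931 u

16.00 u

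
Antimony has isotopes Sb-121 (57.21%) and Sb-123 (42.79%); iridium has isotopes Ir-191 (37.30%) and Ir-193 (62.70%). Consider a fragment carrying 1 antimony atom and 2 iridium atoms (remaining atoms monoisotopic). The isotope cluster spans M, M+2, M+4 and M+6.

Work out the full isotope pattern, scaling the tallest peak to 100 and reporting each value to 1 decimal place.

18.7 : 77.0 : 100.0 : 39.6

Antimony pattern (n=1): 0.5721 : 0.4279
Iridium pattern (n=2): 0.139129 : 0.467742 : 0.393129
Convolve the two distributions (both contribute in 2-u steps):
  M: 0.5721×0.139129 = 0.079596
  M+2: 0.5721×0.467742 + 0.4279×0.139129 = 0.327128
  M+4: 0.5721×0.393129 + 0.4279×0.467742 = 0.425056
  M+6: 0.4279×0.393129 = 0.168220
Scale to base peak (0.425056) = 100: 18.7 : 77.0 : 100.0 : 39.6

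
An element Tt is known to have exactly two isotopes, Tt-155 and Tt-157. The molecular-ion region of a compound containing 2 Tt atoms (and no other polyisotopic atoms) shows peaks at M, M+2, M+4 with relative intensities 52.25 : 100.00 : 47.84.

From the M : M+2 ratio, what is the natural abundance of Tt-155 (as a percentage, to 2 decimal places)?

If p is the fraction of Tt that is Tt-155, then I(M+2)/I(M) = [C(2,1)·p^1·(1−p)] / p^2 = 2·(1−p)/p = 100.00/52.25 = 1.9139
(1−p)/p = 1.9139/2 = 0.9569  ⇒  p = 1/(1 + 0.9569) = 0.5110
Tt-155: 51.10%, Tt-157: 48.90%.

51.10%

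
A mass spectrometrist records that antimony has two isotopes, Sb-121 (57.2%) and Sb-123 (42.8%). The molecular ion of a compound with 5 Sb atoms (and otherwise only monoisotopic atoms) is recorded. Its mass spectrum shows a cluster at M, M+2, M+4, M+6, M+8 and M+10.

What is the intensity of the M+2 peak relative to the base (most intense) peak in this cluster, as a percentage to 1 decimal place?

(0.572 + 0.428)^5 gives M 0.0612, M+2 0.2291, M+4 0.3428, M+6 0.2565, M+8 0.0960, M+10 0.0144; the largest is M+4.
P(M+4) = C(5,2) × 0.572^3 × 0.428^2 = 10 × 0.18714925 × 0.183184 = 0.342827 (base)
P(M+2) = C(5,1) × 0.572^4 × 0.428^1 = 5 × 0.10704937 × 0.4280 = 0.229086
Relative intensity = 0.229086 / 0.342827 × 100 = 66.8

66.8%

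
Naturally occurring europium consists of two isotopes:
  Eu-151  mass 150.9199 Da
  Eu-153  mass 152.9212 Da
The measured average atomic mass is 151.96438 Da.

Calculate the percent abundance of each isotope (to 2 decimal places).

Eu-151: 47.81%, Eu-153: 52.19%

Let x be the fractional abundance of Eu-151; then Eu-153 has abundance 1 − x.
150.9199·x + 152.9212·(1 − x) = 151.96438
(150.9199 − 152.9212)·x = 151.96438 − 152.9212
x = -0.95682 / -2.0013 = 0.47810 → 47.81% Eu-151, 52.19% Eu-153.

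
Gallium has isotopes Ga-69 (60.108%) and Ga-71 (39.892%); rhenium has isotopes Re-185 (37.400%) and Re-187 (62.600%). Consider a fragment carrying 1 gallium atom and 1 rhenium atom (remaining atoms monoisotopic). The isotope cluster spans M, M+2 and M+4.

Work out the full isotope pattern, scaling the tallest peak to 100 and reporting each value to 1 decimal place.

42.8 : 100.0 : 47.5

Gallium pattern (n=1): 0.60108 : 0.39892
Rhenium pattern (n=1): 0.3740 : 0.6260
Convolve the two distributions (both contribute in 2-u steps):
  M: 0.60108×0.3740 = 0.224804
  M+2: 0.60108×0.6260 + 0.39892×0.3740 = 0.525472
  M+4: 0.39892×0.6260 = 0.249724
Scale to base peak (0.525472) = 100: 42.8 : 100.0 : 47.5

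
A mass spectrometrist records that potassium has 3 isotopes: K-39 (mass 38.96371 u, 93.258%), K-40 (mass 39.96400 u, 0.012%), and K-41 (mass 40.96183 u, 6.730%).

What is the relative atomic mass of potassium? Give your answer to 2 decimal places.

39.10 u

Ar = Σ fᵢ·mᵢ = 0.93258 × 38.96371 + 0.00012 × 39.96400 + 0.06730 × 40.96183
= 36.336777 + 0.004796 + 2.756731 = 39.098304 u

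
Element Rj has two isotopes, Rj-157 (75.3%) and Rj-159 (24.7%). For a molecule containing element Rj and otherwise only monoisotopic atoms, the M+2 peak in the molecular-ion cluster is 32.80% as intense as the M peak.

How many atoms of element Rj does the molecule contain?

1

With n Rj atoms, P(M+2)/P(M) = C(n,1)·p^(n−1)q / p^n = n·q/p = n · 0.247/0.753.
n = 0.3280 × 0.753/0.247 = 1.00 ≈ 1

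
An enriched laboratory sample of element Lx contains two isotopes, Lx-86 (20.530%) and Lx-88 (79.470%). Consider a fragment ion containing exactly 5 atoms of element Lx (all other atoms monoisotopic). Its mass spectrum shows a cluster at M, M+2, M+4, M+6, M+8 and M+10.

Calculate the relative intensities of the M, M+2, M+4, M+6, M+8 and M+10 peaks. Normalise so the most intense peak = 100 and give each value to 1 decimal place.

The 5 Lx atoms are independent, so intensities follow the terms of (0.20530 + 0.79470)^5.
P(M) = 0.20530^5 = 0.000365
P(M+2) = 5 × 0.20530^4 × 0.79470^1 = 0.007059
P(M+4) = 10 × 0.20530^3 × 0.79470^2 = 0.054648
P(M+6) = 10 × 0.20530^2 × 0.79470^3 = 0.211538
P(M+8) = 5 × 0.20530^1 × 0.79470^4 = 0.409423
P(M+10) = 0.79470^5 = 0.316968
The M+8 peak is largest (0.409423); scaling to 100 gives 0.1 : 1.7 : 13.3 : 51.7 : 100.0 : 77.4.

0.1 : 1.7 : 13.3 : 51.7 : 100.0 : 77.4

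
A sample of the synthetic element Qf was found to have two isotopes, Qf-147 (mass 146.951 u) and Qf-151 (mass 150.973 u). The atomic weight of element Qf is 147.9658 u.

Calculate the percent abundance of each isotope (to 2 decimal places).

With x = fraction of Qf-147 (so Qf-151 is 1 − x):
146.951·x + 150.973·(1 − x) = 147.9658
(146.951 − 150.973)·x = 147.9658 − 150.973
x = -3.0072 / -4.022 = 0.74769 → 74.77% Qf-147, 25.23% Qf-151.

Qf-147: 74.77%, Qf-151: 25.23%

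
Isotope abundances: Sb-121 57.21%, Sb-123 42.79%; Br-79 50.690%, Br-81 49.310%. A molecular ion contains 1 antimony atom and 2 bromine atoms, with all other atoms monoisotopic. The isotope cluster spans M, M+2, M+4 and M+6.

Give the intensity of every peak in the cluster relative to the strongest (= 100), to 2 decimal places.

Antimony pattern (n=1): 0.5721 : 0.4279
Bromine pattern (n=2): 0.25694761 : 0.49990478 : 0.24314761
Convolve the two distributions (both contribute in 2-u steps):
  M: 0.5721×0.25694761 = 0.147000
  M+2: 0.5721×0.49990478 + 0.4279×0.25694761 = 0.395943
  M+4: 0.5721×0.24314761 + 0.4279×0.49990478 = 0.353014
  M+6: 0.4279×0.24314761 = 0.104043
Scale to base peak (0.395943) = 100: 37.13 : 100.00 : 89.16 : 26.28

37.13 : 100.00 : 89.16 : 26.28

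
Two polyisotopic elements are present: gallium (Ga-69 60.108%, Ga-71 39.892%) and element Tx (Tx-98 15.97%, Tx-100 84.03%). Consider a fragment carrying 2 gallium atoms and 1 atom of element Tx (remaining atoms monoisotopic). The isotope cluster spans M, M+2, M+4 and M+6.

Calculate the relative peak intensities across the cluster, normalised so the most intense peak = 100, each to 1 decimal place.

13.5 : 88.7 : 100.0 : 31.2

Gallium pattern (n=2): 0.36129717 : 0.47956567 : 0.15913717
Element Tx pattern (n=1): 0.1597 : 0.8403
Convolve the two distributions (both contribute in 2-u steps):
  M: 0.36129717×0.1597 = 0.057699
  M+2: 0.36129717×0.8403 + 0.47956567×0.1597 = 0.380185
  M+4: 0.47956567×0.8403 + 0.15913717×0.1597 = 0.428393
  M+6: 0.15913717×0.8403 = 0.133723
Scale to base peak (0.428393) = 100: 13.5 : 88.7 : 100.0 : 31.2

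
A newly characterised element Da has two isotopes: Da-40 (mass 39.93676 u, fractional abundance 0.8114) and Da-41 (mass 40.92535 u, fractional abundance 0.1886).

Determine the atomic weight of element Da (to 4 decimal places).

40.1232 u

Average mass = Σ (abundance × isotope mass) = 0.8114 × 39.93676 + 0.1886 × 40.92535
= 32.404687 + 7.718521 = 40.123208 u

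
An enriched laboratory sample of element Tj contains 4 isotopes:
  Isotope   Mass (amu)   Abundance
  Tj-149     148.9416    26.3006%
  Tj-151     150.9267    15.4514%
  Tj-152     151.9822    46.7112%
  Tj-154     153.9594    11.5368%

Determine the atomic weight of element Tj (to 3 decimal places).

The abundance-weighted mean is 0.263006 × 148.9416 + 0.154514 × 150.9267 + 0.467112 × 151.9822 + 0.115368 × 153.9594
= 39.17253 + 23.32029 + 70.99271 + 17.76199 = 151.24752 amu

151.248 amu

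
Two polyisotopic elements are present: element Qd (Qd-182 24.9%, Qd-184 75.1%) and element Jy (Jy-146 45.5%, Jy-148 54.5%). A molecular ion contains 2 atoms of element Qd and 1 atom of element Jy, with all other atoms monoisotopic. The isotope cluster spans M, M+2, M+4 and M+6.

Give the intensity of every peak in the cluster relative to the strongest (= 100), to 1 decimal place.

Element Qd pattern (n=2): 0.062001 : 0.373998 : 0.564001
Element Jy pattern (n=1): 0.4550 : 0.5450
Convolve the two distributions (both contribute in 2-u steps):
  M: 0.062001×0.4550 = 0.028210
  M+2: 0.062001×0.5450 + 0.373998×0.4550 = 0.203960
  M+4: 0.373998×0.5450 + 0.564001×0.4550 = 0.460449
  M+6: 0.564001×0.5450 = 0.307381
Scale to base peak (0.460449) = 100: 6.1 : 44.3 : 100.0 : 66.8

6.1 : 44.3 : 100.0 : 66.8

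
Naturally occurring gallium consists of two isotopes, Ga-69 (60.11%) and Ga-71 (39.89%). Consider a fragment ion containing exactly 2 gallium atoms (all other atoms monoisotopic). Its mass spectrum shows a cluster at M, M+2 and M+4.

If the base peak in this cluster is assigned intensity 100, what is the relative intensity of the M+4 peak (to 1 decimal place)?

Binomial terms of (0.6011 + 0.3989)^2: M 0.3613, M+2 0.4796, M+4 0.1591 → M+2 is the base peak.
P(M+2) = C(2,1) × 0.6011^1 × 0.3989^1 = 2 × 0.6011 × 0.3989 = 0.479558 (base)
P(M+4) = C(2,2) × 0.6011^0 × 0.3989^2 = 1 × 1.0000 × 0.15912121 = 0.159121
Relative intensity = 0.159121 / 0.479558 × 100 = 33.2

33.2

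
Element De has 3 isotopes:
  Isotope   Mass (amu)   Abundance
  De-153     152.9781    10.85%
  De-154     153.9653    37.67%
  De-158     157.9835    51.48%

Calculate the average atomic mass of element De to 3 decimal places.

The abundance-weighted mean is 0.1085 × 152.9781 + 0.3767 × 153.9653 + 0.5148 × 157.9835
= 16.59812 + 57.99873 + 81.32991 = 155.92676 amu

155.927 amu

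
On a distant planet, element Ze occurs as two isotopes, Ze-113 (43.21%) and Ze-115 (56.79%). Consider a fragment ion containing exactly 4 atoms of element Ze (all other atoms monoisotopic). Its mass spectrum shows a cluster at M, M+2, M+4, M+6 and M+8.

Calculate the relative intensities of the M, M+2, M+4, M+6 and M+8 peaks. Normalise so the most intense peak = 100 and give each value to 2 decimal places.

Each Ze atom is independently Ze-113 (p = 0.4321) or Ze-115 (q = 0.5679); the cluster is the binomial expansion (p + q)^4.
P(M) = 0.4321^4 = 0.034861
P(M+2) = 4 × 0.4321^3 × 0.5679^1 = 0.183267
P(M+4) = 6 × 0.4321^2 × 0.5679^2 = 0.361296
P(M+6) = 4 × 0.4321^1 × 0.5679^3 = 0.316563
P(M+8) = 0.5679^4 = 0.104013
The M+4 peak is largest (0.361296); scaling to 100 gives 9.65 : 50.72 : 100.00 : 87.62 : 28.79.

9.65 : 50.72 : 100.00 : 87.62 : 28.79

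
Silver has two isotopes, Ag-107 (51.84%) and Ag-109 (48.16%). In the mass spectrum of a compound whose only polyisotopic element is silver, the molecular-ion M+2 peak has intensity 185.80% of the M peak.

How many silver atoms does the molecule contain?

The M+2/M ratio from n Ag atoms is n · q/p = n · 0.4816/0.5184.
n = 1.8580 × 0.5184/0.4816 = 2.00 ≈ 2

2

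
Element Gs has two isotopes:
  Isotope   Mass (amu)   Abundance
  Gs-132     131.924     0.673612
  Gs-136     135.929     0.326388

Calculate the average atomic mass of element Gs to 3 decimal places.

The abundance-weighted mean is 0.673612 × 131.924 + 0.326388 × 135.929
= 88.8656 + 44.3656 = 133.2312 amu

133.231 amu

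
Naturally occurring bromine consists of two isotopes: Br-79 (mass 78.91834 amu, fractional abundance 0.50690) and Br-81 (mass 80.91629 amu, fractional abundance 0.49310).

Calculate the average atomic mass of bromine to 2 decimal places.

79.90 amu

Weight each isotope mass by its fractional abundance: 0.50690 × 78.91834 + 0.49310 × 80.91629
= 40.003707 + 39.899823 = 79.903530 amu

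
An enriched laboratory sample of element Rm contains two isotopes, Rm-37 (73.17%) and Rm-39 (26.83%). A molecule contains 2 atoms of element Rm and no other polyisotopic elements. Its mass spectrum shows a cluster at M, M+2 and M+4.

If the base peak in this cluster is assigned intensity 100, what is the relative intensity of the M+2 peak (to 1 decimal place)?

73.3

Binomial terms of (0.7317 + 0.2683)^2: M 0.5354, M+2 0.3926, M+4 0.0720 → M is the base peak.
P(M) = C(2,0) × 0.7317^2 × 0.2683^0 = 1 × 0.53538489 × 1.0000 = 0.535385 (base)
P(M+2) = C(2,1) × 0.7317^1 × 0.2683^1 = 2 × 0.7317 × 0.2683 = 0.392630
Relative intensity = 0.392630 / 0.535385 × 100 = 73.3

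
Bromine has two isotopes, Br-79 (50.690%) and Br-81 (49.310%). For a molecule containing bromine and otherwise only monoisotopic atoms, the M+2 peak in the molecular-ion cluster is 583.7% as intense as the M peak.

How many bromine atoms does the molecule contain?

The M+2/M ratio from n Br atoms is n · q/p = n · 0.49310/0.50690.
n = 5.837 × 0.50690/0.49310 = 6.00 ≈ 6

6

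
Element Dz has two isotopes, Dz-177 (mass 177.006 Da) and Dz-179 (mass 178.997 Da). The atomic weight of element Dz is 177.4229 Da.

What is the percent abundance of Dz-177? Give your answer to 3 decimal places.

79.061%

Let x be the fractional abundance of Dz-177; then Dz-179 has abundance 1 − x.
177.006·x + 178.997·(1 − x) = 177.4229
(177.006 − 178.997)·x = 177.4229 − 178.997
x = -1.5741 / -1.991 = 0.79061 → 79.061% Dz-177, 20.939% Dz-179.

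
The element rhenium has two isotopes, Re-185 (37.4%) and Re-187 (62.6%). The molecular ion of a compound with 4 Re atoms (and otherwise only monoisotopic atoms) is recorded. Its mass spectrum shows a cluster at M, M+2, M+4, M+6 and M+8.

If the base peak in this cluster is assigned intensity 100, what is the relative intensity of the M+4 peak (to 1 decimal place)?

(0.374 + 0.626)^4 gives M 0.0196, M+2 0.1310, M+4 0.3289, M+6 0.3670, M+8 0.1536; the largest is M+6.
P(M+6) = C(4,3) × 0.374^1 × 0.626^3 = 4 × 0.3740 × 0.24531438 = 0.366990 (base)
P(M+4) = C(4,2) × 0.374^2 × 0.626^2 = 6 × 0.139876 × 0.391876 = 0.328884
Relative intensity = 0.328884 / 0.366990 × 100 = 89.6

89.6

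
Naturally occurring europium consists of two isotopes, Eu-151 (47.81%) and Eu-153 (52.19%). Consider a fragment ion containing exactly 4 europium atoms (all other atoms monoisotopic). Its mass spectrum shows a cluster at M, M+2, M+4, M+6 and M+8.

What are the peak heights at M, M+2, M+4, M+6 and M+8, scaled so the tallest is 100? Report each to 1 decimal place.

14.0 : 61.1 : 100.0 : 72.8 : 19.9

The 4 Eu atoms are independent, so intensities follow the terms of (0.4781 + 0.5219)^4.
P(M) = 0.4781^4 = 0.052249
P(M+2) = 4 × 0.4781^3 × 0.5219^1 = 0.228141
P(M+4) = 6 × 0.4781^2 × 0.5219^2 = 0.373563
P(M+6) = 4 × 0.4781^1 × 0.5219^3 = 0.271857
P(M+8) = 0.5219^4 = 0.074191
The M+4 peak is largest (0.373563); scaling to 100 gives 14.0 : 61.1 : 100.0 : 72.8 : 19.9.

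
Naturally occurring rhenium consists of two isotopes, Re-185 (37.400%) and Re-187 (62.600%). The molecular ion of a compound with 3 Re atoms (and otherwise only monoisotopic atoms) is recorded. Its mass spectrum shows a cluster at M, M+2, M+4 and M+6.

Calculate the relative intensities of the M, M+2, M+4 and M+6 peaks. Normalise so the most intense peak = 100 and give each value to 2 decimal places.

11.90 : 59.74 : 100.00 : 55.79

Each Re atom is independently Re-185 (p = 0.37400) or Re-187 (q = 0.62600); the cluster is the binomial expansion (p + q)^3.
P(M) = 0.37400^3 = 0.052314
P(M+2) = 3 × 0.37400^2 × 0.62600^1 = 0.262687
P(M+4) = 3 × 0.37400^1 × 0.62600^2 = 0.439685
P(M+6) = 0.62600^3 = 0.245314
The M+4 peak is largest (0.439685); scaling to 100 gives 11.90 : 59.74 : 100.00 : 55.79.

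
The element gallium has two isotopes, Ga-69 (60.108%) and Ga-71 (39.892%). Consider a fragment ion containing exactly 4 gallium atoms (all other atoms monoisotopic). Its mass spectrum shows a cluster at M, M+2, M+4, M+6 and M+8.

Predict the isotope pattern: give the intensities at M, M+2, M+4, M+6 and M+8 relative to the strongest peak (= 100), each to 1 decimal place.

Expanding (0.60108 + 0.39892)^4:
P(M) = 0.60108^4 = 0.130536
P(M+2) = 4 × 0.60108^3 × 0.39892^1 = 0.346531
P(M+4) = 6 × 0.60108^2 × 0.39892^2 = 0.344975
P(M+6) = 4 × 0.60108^1 × 0.39892^3 = 0.152633
P(M+8) = 0.39892^4 = 0.025325
The M+2 peak is largest (0.346531); scaling to 100 gives 37.7 : 100.0 : 99.6 : 44.0 : 7.3.

37.7 : 100.0 : 99.6 : 44.0 : 7.3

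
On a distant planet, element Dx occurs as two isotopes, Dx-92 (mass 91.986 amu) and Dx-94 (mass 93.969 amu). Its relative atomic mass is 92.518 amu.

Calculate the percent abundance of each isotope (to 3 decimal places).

Dx-92: 73.172%, Dx-94: 26.828%

Writing the weighted mean with unknown fraction x of Dx-92:
91.986·x + 93.969·(1 − x) = 92.518
(91.986 − 93.969)·x = 92.518 − 93.969
x = -1.451 / -1.983 = 0.73172 → 73.172% Dx-92, 26.828% Dx-94.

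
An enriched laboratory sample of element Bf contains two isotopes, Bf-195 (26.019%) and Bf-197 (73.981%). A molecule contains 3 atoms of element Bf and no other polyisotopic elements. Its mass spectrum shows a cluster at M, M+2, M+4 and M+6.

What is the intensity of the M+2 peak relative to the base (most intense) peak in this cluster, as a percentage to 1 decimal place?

35.2%

Term probabilities: M 0.0176, M+2 0.1503, M+4 0.4272, M+6 0.4049. Base peak = M+4.
P(M+4) = C(3,2) × 0.26019^1 × 0.73981^2 = 3 × 0.26019 × 0.54731884 = 0.427221 (base)
P(M+2) = C(3,1) × 0.26019^2 × 0.73981^1 = 3 × 0.06769884 × 0.73981 = 0.150253
Relative intensity = 0.150253 / 0.427221 × 100 = 35.2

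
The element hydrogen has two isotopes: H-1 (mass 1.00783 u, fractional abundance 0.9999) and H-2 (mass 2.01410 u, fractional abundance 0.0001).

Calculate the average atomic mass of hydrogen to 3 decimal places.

Average mass = Σ (abundance × isotope mass) = 0.9999 × 1.00783 + 0.0001 × 2.01410
= 1.007729 + 0.000201 = 1.007930 u

1.008 u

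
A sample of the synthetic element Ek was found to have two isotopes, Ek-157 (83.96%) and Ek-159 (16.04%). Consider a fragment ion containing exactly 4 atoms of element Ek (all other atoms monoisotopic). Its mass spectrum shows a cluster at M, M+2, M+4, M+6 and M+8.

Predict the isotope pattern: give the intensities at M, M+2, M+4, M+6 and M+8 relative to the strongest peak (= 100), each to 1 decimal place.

Each Ek atom is independently Ek-157 (p = 0.8396) or Ek-159 (q = 0.1604); the cluster is the binomial expansion (p + q)^4.
P(M) = 0.8396^4 = 0.496924
P(M+2) = 4 × 0.8396^3 × 0.1604^1 = 0.379736
P(M+4) = 6 × 0.8396^2 × 0.1604^2 = 0.108819
P(M+6) = 4 × 0.8396^1 × 0.1604^3 = 0.013859
P(M+8) = 0.1604^4 = 0.000662
The M peak is largest (0.496924); scaling to 100 gives 100.0 : 76.4 : 21.9 : 2.8 : 0.1.

100.0 : 76.4 : 21.9 : 2.8 : 0.1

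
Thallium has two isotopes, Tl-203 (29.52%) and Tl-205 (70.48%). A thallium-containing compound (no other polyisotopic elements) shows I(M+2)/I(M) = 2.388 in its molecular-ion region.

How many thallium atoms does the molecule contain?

With n Tl atoms, P(M+2)/P(M) = C(n,1)·p^(n−1)q / p^n = n·q/p = n · 0.7048/0.2952.
n = 2.388 × 0.2952/0.7048 = 1.00 ≈ 1

1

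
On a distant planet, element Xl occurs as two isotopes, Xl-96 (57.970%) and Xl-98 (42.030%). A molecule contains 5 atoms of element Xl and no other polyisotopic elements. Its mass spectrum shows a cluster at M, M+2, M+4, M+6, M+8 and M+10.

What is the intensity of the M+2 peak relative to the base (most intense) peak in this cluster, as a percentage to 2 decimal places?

Binomial terms of (0.57970 + 0.42030)^5: M 0.0655, M+2 0.2373, M+4 0.3441, M+6 0.2495, M+8 0.0905, M+10 0.0131 → M+4 is the base peak.
P(M+4) = C(5,2) × 0.57970^3 × 0.42030^2 = 10 × 0.1948094 × 0.17665209 = 0.344135 (base)
P(M+2) = C(5,1) × 0.57970^4 × 0.42030^1 = 5 × 0.11293101 × 0.4203 = 0.237325
Relative intensity = 0.237325 / 0.344135 × 100 = 68.96

68.96%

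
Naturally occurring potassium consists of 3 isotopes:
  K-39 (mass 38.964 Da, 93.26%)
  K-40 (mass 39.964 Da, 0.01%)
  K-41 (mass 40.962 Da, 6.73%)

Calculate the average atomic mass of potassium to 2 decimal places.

39.10 Da

Average mass = Σ (abundance × isotope mass) = 0.9326 × 38.964 + 0.0001 × 39.964 + 0.0673 × 40.962
= 36.3378 + 0.0040 + 2.7567 = 39.0985 Da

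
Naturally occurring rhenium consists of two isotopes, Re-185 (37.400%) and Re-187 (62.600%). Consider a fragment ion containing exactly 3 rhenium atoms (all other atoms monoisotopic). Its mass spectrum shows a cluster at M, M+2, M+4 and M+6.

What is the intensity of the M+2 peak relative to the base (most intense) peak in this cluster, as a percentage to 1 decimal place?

59.7%

(0.37400 + 0.62600)^3 gives M 0.0523, M+2 0.2627, M+4 0.4397, M+6 0.2453; the largest is M+4.
P(M+4) = C(3,2) × 0.37400^1 × 0.62600^2 = 3 × 0.3740 × 0.391876 = 0.439685 (base)
P(M+2) = C(3,1) × 0.37400^2 × 0.62600^1 = 3 × 0.139876 × 0.6260 = 0.262687
Relative intensity = 0.262687 / 0.439685 × 100 = 59.7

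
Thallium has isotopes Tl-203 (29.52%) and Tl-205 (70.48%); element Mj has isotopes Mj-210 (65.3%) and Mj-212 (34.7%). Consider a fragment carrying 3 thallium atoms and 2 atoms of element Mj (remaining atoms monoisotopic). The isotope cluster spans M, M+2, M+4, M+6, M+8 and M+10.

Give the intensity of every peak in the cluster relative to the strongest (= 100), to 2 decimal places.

2.96 : 24.33 : 73.94 : 100.00 : 57.07 : 11.37

Thallium pattern (n=3): 0.02572463 : 0.18425524 : 0.43991564 : 0.35010449
Element Mj pattern (n=2): 0.426409 : 0.453182 : 0.120409
Convolve the two distributions (both contribute in 2-u steps):
  M: 0.02572463×0.426409 = 0.010969
  M+2: 0.02572463×0.453182 + 0.18425524×0.426409 = 0.090226
  M+4: 0.02572463×0.120409 + 0.18425524×0.453182 + 0.43991564×0.426409 = 0.274183
  M+6: 0.18425524×0.120409 + 0.43991564×0.453182 + 0.35010449×0.426409 = 0.370836
  M+8: 0.43991564×0.120409 + 0.35010449×0.453182 = 0.211631
  M+10: 0.35010449×0.120409 = 0.042156
Scale to base peak (0.370836) = 100: 2.96 : 24.33 : 73.94 : 100.00 : 57.07 : 11.37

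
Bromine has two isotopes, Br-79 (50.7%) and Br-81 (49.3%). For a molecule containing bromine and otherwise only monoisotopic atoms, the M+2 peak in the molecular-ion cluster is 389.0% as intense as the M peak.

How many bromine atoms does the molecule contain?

The M+2/M ratio from n Br atoms is n · q/p = n · 0.493/0.507.
n = 3.890 × 0.507/0.493 = 4.00 ≈ 4

4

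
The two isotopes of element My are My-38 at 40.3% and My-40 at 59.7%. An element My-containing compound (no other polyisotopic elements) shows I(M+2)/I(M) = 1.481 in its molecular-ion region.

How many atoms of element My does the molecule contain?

1

With n My atoms, P(M+2)/P(M) = C(n,1)·p^(n−1)q / p^n = n·q/p = n · 0.597/0.403.
n = 1.481 × 0.403/0.597 = 1.00 ≈ 1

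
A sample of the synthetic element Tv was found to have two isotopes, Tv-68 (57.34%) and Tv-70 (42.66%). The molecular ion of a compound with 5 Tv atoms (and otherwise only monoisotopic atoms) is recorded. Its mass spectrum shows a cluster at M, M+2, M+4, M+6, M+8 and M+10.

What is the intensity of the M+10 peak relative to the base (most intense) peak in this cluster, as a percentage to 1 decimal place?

Term probabilities: M 0.0620, M+2 0.2306, M+4 0.3431, M+6 0.2553, M+8 0.0950, M+10 0.0141. Base peak = M+4.
P(M+4) = C(5,2) × 0.5734^3 × 0.4266^2 = 10 × 0.18852679 × 0.18198756 = 0.343095 (base)
P(M+10) = C(5,5) × 0.5734^0 × 0.4266^5 = 1 × 1.0000 × 0.01412877 = 0.014129
Relative intensity = 0.014129 / 0.343095 × 100 = 4.1

4.1%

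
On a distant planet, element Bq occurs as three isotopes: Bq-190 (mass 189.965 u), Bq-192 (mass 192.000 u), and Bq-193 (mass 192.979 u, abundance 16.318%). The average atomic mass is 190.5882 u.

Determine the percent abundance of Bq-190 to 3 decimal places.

77.226%

The remaining 83.682% is split between Bq-190 (fraction x) and Bq-192 (fraction 0.83682 − x).
Substituting: 189.965x + 192.000(0.83682 − x) = 159.09788678
(189.965 − 192.000)x = -1.57155322  ⇒  x = 0.77226, y = 0.06456
Bq-190: 77.226%, Bq-192: 6.456%.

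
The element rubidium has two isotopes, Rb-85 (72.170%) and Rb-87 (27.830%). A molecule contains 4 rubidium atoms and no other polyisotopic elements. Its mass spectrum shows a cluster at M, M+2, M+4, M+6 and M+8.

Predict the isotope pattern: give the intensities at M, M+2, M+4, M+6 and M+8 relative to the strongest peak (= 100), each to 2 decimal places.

Each Rb atom is independently Rb-85 (p = 0.72170) or Rb-87 (q = 0.27830); the cluster is the binomial expansion (p + q)^4.
P(M) = 0.72170^4 = 0.271286
P(M+2) = 4 × 0.72170^3 × 0.27830^1 = 0.418450
P(M+4) = 6 × 0.72170^2 × 0.27830^2 = 0.242042
P(M+6) = 4 × 0.72170^1 × 0.27830^3 = 0.062224
P(M+8) = 0.27830^4 = 0.005999
The M+2 peak is largest (0.418450); scaling to 100 gives 64.83 : 100.00 : 57.84 : 14.87 : 1.43.

64.83 : 100.00 : 57.84 : 14.87 : 1.43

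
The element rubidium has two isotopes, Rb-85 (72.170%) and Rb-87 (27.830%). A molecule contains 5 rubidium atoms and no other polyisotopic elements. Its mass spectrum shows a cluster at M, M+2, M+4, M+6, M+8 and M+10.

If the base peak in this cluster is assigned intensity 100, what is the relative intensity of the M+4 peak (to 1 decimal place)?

Term probabilities: M 0.1958, M+2 0.3775, M+4 0.2911, M+6 0.1123, M+8 0.0216, M+10 0.0017. Base peak = M+2.
P(M+2) = C(5,1) × 0.72170^4 × 0.27830^1 = 5 × 0.27128565 × 0.2783 = 0.377494 (base)
P(M+4) = C(5,2) × 0.72170^3 × 0.27830^2 = 10 × 0.37589809 × 0.07745089 = 0.291136
Relative intensity = 0.291136 / 0.377494 × 100 = 77.1

77.1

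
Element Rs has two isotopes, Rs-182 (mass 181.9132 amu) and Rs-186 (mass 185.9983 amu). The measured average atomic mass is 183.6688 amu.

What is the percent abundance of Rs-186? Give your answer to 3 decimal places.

With x = fraction of Rs-182 (so Rs-186 is 1 − x):
181.9132·x + 185.9983·(1 − x) = 183.6688
(181.9132 − 185.9983)·x = 183.6688 − 185.9983
x = -2.3295 / -4.0851 = 0.57024 → 57.024% Rs-182, 42.976% Rs-186.

42.976%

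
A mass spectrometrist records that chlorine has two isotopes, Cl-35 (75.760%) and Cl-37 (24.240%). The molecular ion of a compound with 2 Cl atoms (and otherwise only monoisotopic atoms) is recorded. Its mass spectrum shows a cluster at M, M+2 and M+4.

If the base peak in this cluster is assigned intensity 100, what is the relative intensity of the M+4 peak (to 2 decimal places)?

Binomial terms of (0.75760 + 0.24240)^2: M 0.5740, M+2 0.3673, M+4 0.0588 → M is the base peak.
P(M) = C(2,0) × 0.75760^2 × 0.24240^0 = 1 × 0.57395776 × 1.0000 = 0.573958 (base)
P(M+4) = C(2,2) × 0.75760^0 × 0.24240^2 = 1 × 1.0000 × 0.05875776 = 0.058758
Relative intensity = 0.058758 / 0.573958 × 100 = 10.24

10.24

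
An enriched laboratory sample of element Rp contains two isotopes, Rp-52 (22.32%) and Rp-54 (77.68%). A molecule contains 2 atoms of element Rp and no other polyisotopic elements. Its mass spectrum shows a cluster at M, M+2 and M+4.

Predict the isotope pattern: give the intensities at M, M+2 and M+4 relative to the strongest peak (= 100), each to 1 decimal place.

8.3 : 57.5 : 100.0

Each Rp atom is independently Rp-52 (p = 0.2232) or Rp-54 (q = 0.7768); the cluster is the binomial expansion (p + q)^2.
P(M) = 0.2232^2 = 0.049818
P(M+2) = 2 × 0.2232^1 × 0.7768^1 = 0.346764
P(M+4) = 0.7768^2 = 0.603418
The M+4 peak is largest (0.603418); scaling to 100 gives 8.3 : 57.5 : 100.0.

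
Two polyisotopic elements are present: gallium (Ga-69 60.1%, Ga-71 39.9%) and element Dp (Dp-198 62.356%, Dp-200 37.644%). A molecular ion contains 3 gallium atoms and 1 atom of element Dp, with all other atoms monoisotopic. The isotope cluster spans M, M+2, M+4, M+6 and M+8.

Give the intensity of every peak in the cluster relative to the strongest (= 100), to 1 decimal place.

38.5 : 100.0 : 97.3 : 42.0 : 6.8

Gallium pattern (n=3): 0.2170818 : 0.4323576 : 0.2870394 : 0.0635212
Element Dp pattern (n=1): 0.62356 : 0.37644
Convolve the two distributions (both contribute in 2-u steps):
  M: 0.2170818×0.62356 = 0.135364
  M+2: 0.2170818×0.37644 + 0.4323576×0.62356 = 0.351319
  M+4: 0.4323576×0.37644 + 0.2870394×0.62356 = 0.341743
  M+6: 0.2870394×0.37644 + 0.0635212×0.62356 = 0.147662
  M+8: 0.0635212×0.37644 = 0.023912
Scale to base peak (0.351319) = 100: 38.5 : 100.0 : 97.3 : 42.0 : 6.8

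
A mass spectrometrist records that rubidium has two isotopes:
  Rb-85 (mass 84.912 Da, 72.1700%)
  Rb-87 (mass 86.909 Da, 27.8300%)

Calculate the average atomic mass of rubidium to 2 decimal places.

85.47 Da

Average mass = Σ (abundance × isotope mass) = 0.721700 × 84.912 + 0.278300 × 86.909
= 61.2810 + 24.1868 = 85.4678 Da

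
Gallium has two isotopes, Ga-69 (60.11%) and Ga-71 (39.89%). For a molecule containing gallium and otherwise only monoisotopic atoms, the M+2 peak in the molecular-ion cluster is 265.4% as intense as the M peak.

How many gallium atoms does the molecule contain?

For n independent Ga atoms, I(M+2)/I(M) = n · (abundance Ga-71) / (abundance Ga-69) = n · 0.3989/0.6011.
n = 2.654 × 0.6011/0.3989 = 4.00 ≈ 4

4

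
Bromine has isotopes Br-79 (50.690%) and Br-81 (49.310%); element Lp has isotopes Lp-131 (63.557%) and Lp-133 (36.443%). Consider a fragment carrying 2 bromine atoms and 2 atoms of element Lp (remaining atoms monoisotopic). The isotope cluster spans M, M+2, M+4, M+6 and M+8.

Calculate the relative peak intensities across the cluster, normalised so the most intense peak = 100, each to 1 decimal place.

28.5 : 88.2 : 100.0 : 49.2 : 8.9

Bromine pattern (n=2): 0.25694761 : 0.49990478 : 0.24314761
Element Lp pattern (n=2): 0.40394922 : 0.46324155 : 0.13280922
Convolve the two distributions (both contribute in 2-u steps):
  M: 0.25694761×0.40394922 = 0.103794
  M+2: 0.25694761×0.46324155 + 0.49990478×0.40394922 = 0.320965
  M+4: 0.25694761×0.13280922 + 0.49990478×0.46324155 + 0.24314761×0.40394922 = 0.363921
  M+6: 0.49990478×0.13280922 + 0.24314761×0.46324155 = 0.179028
  M+8: 0.24314761×0.13280922 = 0.032292
Scale to base peak (0.363921) = 100: 28.5 : 88.2 : 100.0 : 49.2 : 8.9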